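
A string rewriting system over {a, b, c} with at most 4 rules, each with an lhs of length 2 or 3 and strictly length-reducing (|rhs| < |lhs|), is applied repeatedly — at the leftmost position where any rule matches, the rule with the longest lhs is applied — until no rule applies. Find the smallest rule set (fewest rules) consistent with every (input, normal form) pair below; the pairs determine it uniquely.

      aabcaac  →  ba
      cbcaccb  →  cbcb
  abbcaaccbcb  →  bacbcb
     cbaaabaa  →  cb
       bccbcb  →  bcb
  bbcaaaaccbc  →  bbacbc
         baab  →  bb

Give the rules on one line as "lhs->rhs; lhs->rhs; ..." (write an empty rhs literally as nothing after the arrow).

  | aabcaac => bcaac => bcc => ba
  | cbcaccb => cbcaab => cbcb
  | abbcaaccbcb => bcaaccbcb => bcccbcb => bacbcb
  | cbaaabaa => cbabaa => cbaa => cb

aa->; ab->; cc->a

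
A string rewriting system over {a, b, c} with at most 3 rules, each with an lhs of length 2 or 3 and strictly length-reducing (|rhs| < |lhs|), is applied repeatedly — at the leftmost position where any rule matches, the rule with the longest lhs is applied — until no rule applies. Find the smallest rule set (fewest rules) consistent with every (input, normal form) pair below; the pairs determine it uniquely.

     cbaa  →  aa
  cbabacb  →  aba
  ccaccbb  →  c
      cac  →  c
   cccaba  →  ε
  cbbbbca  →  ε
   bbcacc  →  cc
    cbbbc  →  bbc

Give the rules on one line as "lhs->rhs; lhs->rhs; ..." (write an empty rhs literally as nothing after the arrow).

bca->ca; ca->; cb->

  | cbaa => aa
  | cbabacb => abacb => aba
  | ccaccbb => cccbb => ccb => c
  | cac => c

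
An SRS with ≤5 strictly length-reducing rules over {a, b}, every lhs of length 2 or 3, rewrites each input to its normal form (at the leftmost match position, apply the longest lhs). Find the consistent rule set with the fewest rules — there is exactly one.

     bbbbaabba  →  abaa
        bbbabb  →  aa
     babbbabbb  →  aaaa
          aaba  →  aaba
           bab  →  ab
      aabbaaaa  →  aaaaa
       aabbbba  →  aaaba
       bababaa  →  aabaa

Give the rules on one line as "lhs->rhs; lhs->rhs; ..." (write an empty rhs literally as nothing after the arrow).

bab->ab; bb->; bba->; bbb->a

  | bbbbaabba => abaabba => abaa
  | bbbabb => aabb => aa
  | babbbabbb => abbbabbb => aaabbb => aaaa
  | aaba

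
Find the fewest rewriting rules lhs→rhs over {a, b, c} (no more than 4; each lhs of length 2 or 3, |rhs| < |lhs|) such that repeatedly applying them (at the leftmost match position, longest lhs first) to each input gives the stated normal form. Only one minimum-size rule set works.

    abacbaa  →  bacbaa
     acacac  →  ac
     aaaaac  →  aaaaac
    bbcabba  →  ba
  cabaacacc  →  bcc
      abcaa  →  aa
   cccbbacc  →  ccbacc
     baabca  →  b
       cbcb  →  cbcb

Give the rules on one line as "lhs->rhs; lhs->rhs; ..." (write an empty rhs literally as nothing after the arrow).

ab->b; bb->a; ca->b

  | abacbaa => bacbaa
  | acacac => abcac => bcac => bbc => ac
  | aaaaac
  | bbcabba => acabba => abbba => bbba => aba => ba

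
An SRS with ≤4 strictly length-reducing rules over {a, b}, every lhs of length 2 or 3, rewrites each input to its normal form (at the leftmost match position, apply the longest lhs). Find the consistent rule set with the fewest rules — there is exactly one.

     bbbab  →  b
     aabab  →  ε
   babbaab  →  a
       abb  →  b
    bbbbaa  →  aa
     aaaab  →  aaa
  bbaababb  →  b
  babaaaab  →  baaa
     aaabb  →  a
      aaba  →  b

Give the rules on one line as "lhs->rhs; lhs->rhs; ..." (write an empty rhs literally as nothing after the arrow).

ab->; aba->bb; bab->b; bb->

  | bbbab => bab => b
  | aabab => abbb => bb => ε
  | babbaab => bbaab => aab => a
  | abb => b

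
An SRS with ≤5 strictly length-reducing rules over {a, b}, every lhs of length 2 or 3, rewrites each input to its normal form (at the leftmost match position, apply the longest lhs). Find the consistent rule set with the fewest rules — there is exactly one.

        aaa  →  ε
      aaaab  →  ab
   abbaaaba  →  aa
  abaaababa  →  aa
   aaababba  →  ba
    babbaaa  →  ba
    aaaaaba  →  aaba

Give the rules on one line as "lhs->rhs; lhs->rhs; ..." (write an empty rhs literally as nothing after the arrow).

  | aaa => ε
  | aaaab => ab
  | abbaaaba => abbaaba => abbaba => abbba => aa
  | abaaababa => abbaba => abbba => aa

aaa->; bb->; bba->bb; bbb->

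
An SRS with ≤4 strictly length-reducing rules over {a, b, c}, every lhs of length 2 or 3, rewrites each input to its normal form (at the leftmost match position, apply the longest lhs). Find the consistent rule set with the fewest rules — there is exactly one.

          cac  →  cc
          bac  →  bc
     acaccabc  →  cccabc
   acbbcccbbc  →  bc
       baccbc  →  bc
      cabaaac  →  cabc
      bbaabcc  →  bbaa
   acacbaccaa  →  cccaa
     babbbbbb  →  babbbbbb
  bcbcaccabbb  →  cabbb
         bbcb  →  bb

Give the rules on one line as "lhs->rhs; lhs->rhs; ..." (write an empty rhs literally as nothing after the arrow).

ac->c; bcc->; cb->

  | cac => cc
  | bac => bc
  | acaccabc => caccabc => cccabc
  | acbbcccbbc => cbbcccbbc => bcccbbc => cbbc => bc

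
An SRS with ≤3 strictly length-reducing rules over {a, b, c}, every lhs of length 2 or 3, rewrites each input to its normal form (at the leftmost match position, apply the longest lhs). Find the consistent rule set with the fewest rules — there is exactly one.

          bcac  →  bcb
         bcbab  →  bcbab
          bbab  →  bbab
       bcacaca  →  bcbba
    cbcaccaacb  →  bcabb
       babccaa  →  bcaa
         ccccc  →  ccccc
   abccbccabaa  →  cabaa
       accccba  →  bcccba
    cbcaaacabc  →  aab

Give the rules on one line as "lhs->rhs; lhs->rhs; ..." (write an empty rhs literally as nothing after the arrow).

  | bcac => bcb
  | bcbab
  | bbab
  | bcacaca => bcbaca => bcbba

abc->; ac->b; cbc->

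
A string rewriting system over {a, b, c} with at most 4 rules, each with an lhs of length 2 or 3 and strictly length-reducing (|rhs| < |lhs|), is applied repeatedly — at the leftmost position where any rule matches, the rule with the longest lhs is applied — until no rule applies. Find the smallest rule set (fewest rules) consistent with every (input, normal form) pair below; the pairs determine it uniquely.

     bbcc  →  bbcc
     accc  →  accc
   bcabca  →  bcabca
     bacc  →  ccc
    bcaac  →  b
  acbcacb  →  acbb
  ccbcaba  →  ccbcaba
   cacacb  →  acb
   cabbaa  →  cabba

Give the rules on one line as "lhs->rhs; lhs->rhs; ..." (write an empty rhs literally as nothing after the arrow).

aa->a; bac->cc; cac->

  | bbcc
  | accc
  | bcabca
  | bacc => ccc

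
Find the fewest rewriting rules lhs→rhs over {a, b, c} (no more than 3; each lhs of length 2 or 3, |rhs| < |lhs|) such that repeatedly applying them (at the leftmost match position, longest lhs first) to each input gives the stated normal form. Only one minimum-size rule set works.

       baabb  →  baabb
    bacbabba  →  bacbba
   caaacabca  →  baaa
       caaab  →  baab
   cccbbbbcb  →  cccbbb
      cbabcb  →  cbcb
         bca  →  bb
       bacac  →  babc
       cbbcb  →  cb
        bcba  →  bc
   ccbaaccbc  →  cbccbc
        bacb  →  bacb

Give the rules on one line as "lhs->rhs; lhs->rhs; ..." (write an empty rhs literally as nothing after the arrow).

bbc->; ca->b; cba->c

  | baabb
  | bacbabba => bacbba
  | caaacabca => baacabca => baabbca => baaa
  | caaab => baab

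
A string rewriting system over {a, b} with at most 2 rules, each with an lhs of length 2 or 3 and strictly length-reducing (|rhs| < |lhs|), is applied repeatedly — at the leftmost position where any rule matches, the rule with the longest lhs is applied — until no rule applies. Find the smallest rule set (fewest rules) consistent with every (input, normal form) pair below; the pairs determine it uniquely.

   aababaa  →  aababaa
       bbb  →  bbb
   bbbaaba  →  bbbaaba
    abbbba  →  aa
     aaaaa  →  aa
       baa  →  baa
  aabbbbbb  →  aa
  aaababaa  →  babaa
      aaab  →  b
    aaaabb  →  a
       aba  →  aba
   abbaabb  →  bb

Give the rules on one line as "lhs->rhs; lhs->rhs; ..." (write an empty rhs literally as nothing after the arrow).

aaa->; abb->a

  | aababaa
  | bbb
  | bbbaaba
  | abbbba => abba => aa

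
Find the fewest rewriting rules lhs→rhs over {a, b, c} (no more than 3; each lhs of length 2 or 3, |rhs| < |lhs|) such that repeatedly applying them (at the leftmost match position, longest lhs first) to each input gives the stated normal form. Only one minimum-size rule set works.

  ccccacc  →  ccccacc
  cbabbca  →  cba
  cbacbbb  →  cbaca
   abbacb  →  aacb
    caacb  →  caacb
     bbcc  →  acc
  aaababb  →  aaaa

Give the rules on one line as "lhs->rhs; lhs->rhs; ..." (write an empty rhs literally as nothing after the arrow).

  | ccccacc
  | cbabbca => cbabca => cba
  | cbacbbb => cbacab => cbaca
  | abbacb => abacb => aacb

ab->a; abc->; bb->a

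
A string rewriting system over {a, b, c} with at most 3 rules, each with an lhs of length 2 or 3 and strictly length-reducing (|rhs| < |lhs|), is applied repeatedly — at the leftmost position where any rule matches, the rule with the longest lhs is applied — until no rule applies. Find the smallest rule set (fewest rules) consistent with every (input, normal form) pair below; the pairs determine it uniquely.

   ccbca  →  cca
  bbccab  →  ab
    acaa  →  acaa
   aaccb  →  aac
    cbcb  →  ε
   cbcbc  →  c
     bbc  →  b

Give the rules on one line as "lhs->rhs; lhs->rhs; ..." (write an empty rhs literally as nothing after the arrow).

bc->; cb->

  | ccbca => cca
  | bbccab => bcab => ab
  | acaa
  | aaccb => aac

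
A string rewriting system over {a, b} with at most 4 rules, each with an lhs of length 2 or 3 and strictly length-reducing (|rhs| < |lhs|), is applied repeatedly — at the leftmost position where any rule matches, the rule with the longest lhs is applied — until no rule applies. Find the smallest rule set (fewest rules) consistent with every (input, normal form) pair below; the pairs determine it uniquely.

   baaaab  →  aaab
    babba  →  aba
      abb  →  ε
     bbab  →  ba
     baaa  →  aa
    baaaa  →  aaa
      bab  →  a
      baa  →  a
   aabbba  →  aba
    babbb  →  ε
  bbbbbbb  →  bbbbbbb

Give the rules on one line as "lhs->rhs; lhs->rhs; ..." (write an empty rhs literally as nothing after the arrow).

  | baaaab => aaab
  | babba => aba
  | abb => ε
  | bbab => ba

abb->; baa->a; bab->a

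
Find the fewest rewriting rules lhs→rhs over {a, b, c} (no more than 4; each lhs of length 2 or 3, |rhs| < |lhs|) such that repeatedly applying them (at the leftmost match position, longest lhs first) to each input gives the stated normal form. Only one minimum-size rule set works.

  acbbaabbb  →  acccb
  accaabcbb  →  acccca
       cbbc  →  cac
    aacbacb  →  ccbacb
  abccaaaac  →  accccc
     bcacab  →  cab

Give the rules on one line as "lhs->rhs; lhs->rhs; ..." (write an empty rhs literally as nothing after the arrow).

  | acbbaabbb => acaaabbb => accabbb => accaab => acccb
  | accaabcbb => acccbcbb => accccbb => acccca
  | cbbc => cac
  | aacbacb => ccbacb

aa->c; bb->a; bc->c; bca->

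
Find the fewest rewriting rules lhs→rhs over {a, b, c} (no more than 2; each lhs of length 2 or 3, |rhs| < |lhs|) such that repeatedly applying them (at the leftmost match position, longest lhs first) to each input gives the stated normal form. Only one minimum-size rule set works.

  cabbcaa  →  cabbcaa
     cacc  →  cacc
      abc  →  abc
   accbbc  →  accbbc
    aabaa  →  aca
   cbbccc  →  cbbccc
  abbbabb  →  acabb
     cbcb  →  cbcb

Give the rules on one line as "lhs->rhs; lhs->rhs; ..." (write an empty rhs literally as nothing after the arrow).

aba->c; bbb->c

  | cabbcaa
  | cacc
  | abc
  | accbbc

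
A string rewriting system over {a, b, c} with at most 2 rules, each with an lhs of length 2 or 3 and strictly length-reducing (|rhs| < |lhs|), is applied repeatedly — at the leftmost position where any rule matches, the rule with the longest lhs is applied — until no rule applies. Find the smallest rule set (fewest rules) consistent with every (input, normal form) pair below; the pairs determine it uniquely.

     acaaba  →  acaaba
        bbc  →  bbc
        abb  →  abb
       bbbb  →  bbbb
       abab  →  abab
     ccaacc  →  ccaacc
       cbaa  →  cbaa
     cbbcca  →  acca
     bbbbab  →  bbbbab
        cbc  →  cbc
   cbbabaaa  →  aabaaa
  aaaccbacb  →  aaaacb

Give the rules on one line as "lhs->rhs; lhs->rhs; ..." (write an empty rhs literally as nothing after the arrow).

  | acaaba
  | bbc
  | abb
  | bbbb

cbb->a; ccb->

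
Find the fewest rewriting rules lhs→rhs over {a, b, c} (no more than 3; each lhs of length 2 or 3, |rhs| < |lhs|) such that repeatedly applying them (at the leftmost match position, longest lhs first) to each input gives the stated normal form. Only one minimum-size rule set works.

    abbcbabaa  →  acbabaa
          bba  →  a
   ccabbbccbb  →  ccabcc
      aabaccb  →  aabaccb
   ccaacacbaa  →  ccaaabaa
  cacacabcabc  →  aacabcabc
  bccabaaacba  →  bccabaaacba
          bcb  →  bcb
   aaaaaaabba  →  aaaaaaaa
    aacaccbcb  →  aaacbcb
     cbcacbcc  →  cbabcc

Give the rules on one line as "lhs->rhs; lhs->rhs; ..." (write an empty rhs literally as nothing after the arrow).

bb->; cac->a

  | abbcbabaa => acbabaa
  | bba => a
  | ccabbbccbb => ccabccbb => ccabcc
  | aabaccb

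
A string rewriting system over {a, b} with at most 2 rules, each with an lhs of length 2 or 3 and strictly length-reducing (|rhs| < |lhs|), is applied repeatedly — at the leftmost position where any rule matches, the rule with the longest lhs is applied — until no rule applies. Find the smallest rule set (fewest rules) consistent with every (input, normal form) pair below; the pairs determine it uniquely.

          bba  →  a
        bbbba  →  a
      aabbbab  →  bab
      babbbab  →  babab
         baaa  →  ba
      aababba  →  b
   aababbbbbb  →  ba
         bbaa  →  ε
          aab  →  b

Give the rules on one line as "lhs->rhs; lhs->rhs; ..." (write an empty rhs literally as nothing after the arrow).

aa->; bb->

  | bba => a
  | bbbba => bba => a
  | aabbbab => bbbab => bab
  | babbbab => babab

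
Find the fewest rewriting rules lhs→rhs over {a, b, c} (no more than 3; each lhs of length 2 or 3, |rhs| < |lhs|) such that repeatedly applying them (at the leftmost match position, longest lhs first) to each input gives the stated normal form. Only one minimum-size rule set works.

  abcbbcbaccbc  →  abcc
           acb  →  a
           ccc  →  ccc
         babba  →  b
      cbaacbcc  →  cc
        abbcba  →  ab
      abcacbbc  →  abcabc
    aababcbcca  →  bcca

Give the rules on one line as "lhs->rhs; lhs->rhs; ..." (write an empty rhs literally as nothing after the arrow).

  | abcbbcbaccbc => abbcbaccbc => abbaccbc => abccbc => abcc
  | acb => a
  | ccc
  | babba => bba => b

aa->; ba->; cb->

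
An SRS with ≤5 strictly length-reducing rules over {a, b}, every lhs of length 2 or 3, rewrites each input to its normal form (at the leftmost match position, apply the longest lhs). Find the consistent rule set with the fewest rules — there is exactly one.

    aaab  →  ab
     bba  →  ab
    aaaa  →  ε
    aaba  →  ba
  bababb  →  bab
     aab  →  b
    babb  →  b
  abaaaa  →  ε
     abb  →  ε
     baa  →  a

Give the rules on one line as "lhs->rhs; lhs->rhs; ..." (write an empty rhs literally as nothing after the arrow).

aa->; abb->; baa->a; bba->ab

  | aaab => ab
  | bba => ab
  | aaaa => aa => ε
  | aaba => ba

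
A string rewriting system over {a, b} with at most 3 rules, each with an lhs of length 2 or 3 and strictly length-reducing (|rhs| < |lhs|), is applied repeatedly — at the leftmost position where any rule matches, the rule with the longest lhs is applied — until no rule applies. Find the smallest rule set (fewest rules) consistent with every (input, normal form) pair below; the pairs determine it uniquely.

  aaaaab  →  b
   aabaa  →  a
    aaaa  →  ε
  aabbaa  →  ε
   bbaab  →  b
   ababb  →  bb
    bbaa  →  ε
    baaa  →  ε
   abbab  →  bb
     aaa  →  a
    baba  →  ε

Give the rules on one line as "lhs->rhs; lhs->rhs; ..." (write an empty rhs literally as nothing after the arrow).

  | aaaaab => aaab => ab => b
  | aabaa => baa => a
  | aaaa => aa => ε
  | aabbaa => bbaa => ba => ε

aa->; ab->b; ba->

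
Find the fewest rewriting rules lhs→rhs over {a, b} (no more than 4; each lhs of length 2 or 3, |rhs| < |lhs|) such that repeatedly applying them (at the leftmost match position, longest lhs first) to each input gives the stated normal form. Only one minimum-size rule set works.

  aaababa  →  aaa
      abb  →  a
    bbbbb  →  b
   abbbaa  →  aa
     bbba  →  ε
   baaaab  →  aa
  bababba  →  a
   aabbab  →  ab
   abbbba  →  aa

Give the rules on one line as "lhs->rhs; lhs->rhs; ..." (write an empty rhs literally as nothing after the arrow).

  | aaababa => aaaba => aaa
  | abb => a
  | bbbbb => bbb => b
  | abbbaa => abaa => aa

aab->a; ba->; bb->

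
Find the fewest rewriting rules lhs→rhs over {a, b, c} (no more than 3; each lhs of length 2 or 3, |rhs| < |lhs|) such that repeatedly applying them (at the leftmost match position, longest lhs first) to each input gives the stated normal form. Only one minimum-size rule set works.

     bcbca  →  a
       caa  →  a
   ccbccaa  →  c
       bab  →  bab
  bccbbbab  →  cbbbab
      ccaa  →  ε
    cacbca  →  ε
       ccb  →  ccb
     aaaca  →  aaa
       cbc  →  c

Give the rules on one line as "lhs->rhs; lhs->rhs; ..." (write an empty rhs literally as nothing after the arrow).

bc->; ca->

  | bcbca => bca => a
  | caa => a
  | ccbccaa => cccaa => cca => c
  | bab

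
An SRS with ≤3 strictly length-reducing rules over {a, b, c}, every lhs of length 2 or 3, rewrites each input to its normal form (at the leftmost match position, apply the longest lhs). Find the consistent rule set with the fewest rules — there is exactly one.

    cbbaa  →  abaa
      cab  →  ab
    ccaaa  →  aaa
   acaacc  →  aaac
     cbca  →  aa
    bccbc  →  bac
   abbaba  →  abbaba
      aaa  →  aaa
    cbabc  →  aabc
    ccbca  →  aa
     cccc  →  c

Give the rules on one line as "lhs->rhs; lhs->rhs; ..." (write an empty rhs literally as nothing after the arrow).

ca->a; cb->a; cc->c

  | cbbaa => abaa
  | cab => ab
  | ccaaa => caaa => aaa
  | acaacc => aaacc => aaac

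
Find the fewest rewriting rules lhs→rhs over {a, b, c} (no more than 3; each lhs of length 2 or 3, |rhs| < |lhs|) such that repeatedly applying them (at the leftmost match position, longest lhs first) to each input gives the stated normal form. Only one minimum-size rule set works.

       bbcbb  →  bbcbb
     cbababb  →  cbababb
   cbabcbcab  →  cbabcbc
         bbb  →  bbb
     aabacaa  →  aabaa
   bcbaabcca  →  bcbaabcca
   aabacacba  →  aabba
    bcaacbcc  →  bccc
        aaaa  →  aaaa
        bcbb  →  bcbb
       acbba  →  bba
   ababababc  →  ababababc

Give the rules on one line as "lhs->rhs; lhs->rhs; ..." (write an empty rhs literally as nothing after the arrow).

ac->; cab->c

  | bbcbb
  | cbababb
  | cbabcbcab => cbabcbc
  | bbb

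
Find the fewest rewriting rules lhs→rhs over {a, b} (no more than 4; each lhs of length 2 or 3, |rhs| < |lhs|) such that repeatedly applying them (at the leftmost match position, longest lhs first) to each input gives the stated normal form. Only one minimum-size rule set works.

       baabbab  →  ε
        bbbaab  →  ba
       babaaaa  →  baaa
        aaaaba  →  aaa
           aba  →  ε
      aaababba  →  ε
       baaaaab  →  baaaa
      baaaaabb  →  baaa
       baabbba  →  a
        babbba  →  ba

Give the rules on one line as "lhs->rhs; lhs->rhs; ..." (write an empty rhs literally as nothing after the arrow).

  | baabbab => babab => bb => ε
  | bbbaab => baab => ba
  | babaaaa => baaa
  | aaaaba => aaa

ab->; aba->; bb->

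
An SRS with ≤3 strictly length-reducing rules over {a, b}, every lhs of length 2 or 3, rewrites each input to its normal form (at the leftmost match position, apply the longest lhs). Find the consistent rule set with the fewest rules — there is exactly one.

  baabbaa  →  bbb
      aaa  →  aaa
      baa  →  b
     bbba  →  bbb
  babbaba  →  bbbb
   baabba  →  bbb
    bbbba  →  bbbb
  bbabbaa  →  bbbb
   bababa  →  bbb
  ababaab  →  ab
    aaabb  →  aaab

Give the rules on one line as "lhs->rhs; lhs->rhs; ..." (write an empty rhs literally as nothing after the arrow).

abb->ab; ba->b

  | baabbaa => babbaa => bbbaa => bbba => bbb
  | aaa
  | baa => ba => b
  | bbba => bbb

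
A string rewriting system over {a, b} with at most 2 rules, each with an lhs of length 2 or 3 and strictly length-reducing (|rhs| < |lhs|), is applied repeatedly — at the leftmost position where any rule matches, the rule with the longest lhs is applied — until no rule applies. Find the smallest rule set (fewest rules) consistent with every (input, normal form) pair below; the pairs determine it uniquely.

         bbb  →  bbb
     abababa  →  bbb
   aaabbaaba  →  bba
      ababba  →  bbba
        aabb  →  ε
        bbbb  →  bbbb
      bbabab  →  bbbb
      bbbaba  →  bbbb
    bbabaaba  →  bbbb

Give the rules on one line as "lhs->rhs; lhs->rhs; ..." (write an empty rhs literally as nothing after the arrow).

  | bbb
  | abababa => bbaba => bbb
  | aaabbaaba => aabaaba => ababa => bba
  | ababba => bbba

ab->; aba->b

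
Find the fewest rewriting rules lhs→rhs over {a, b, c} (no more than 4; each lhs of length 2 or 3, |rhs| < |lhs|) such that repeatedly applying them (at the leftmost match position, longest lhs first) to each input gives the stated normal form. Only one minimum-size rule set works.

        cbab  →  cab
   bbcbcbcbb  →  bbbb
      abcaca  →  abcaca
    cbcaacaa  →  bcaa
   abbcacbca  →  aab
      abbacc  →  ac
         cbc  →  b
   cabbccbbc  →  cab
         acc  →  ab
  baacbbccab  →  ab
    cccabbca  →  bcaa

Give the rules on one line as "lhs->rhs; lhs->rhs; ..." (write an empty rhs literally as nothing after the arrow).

ba->b; bbc->; cb->c; cc->b

  | cbab => cab
  | bbcbcbcbb => bcbcbb => bccbb => bbbb
  | abcaca
  | cbcaacaa => ccaacaa => baacaa => bacaa => bcaa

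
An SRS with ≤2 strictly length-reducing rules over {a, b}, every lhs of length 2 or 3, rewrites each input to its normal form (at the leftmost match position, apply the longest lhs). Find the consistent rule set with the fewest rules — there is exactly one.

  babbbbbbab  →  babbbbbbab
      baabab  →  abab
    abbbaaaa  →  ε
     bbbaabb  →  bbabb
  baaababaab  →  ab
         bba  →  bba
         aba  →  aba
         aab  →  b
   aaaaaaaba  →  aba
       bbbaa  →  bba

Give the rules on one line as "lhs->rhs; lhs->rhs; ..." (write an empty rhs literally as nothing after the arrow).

  | babbbbbbab
  | baabab => abab
  | abbbaaaa => abbaaa => abaa => aa => ε
  | bbbaabb => bbabb

aa->; baa->a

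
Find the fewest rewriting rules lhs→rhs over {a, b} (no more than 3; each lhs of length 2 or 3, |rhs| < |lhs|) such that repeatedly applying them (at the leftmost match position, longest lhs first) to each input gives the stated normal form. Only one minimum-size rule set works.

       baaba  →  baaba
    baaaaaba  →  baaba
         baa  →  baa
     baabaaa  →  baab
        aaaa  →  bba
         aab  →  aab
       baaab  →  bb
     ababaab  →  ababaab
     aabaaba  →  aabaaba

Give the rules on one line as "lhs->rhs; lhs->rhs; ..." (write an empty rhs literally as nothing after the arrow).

  | baaba
  | baaaaaba => bbbaaba => baaba
  | baa
  | baabaaa => baabbb => baab

aaa->bb; bbb->b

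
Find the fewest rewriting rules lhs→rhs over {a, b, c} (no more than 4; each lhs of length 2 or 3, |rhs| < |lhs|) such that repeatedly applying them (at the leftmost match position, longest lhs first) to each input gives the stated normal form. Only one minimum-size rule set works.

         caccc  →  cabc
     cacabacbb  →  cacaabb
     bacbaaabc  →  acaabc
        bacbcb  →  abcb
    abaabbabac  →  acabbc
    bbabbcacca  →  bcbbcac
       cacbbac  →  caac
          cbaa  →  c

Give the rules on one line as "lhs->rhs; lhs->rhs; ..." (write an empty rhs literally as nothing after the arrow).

  | caccc => cabc
  | cacabacbb => cacaccbb => cacaabb
  | bacbaaabc => ccbaaabc => abaaabc => acaabc
  | bacbcb => ccbcb => abcb

ba->c; cbc->a; cc->b; ccb->ab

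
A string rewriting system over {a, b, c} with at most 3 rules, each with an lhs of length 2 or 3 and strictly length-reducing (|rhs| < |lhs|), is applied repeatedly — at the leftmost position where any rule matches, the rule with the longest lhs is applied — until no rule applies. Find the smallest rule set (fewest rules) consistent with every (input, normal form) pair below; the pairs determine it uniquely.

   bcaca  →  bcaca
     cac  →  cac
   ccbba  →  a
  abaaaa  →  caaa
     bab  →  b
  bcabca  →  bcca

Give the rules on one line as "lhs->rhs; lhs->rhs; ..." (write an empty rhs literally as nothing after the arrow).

ab->; aba->c; cb->

  | bcaca
  | cac
  | ccbba => cba => a
  | abaaaa => caaa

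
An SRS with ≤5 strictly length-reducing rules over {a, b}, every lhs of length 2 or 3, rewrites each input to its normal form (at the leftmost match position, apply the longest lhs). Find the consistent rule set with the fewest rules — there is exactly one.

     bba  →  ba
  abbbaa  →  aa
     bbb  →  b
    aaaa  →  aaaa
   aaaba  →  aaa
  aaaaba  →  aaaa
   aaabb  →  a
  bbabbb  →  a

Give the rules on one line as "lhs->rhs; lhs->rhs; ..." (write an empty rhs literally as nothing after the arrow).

ab->b; aba->a; bb->a; bba->ba

  | bba => ba
  | abbbaa => bbbaa => abaa => aa
  | bbb => ab => b
  | aaaa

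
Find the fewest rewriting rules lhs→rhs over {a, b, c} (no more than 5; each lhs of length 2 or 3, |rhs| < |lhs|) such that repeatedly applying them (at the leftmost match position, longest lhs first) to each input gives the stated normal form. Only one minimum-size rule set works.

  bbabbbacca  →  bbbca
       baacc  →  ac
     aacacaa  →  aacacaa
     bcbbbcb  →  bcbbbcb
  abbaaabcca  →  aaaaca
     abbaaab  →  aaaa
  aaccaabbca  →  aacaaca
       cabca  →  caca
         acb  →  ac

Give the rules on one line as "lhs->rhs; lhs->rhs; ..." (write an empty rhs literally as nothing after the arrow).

  | bbabbbacca => bbbbacca => bbbcca => bbbca
  | baacc => acc => ac
  | aacacaa
  | bcbbbcb

ab->a; acb->ac; ba->; cc->c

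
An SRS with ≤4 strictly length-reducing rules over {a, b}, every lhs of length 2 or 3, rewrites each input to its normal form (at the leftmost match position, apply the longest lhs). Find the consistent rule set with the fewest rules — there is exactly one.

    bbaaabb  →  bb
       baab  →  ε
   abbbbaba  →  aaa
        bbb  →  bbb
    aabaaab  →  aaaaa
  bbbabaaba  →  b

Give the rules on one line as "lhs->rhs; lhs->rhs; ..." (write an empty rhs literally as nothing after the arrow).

  | bbaaabb => bbaabb => bbabb => bb
  | baab => bab => ε
  | abbbbaba => abbbaba => abbaba => ababa => aaba => aaa
  | bbb

ab->a; ba->b; bab->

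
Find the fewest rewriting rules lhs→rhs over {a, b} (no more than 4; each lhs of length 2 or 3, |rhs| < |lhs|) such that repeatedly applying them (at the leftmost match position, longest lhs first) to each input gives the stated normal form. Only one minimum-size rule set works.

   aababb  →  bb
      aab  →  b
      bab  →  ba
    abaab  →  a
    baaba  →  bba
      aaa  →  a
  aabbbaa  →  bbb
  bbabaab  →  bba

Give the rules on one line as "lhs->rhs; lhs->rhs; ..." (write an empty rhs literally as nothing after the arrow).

aa->; ab->a; abb->b

  | aababb => babb => bb
  | aab => b
  | bab => ba
  | abaab => aaab => ab => a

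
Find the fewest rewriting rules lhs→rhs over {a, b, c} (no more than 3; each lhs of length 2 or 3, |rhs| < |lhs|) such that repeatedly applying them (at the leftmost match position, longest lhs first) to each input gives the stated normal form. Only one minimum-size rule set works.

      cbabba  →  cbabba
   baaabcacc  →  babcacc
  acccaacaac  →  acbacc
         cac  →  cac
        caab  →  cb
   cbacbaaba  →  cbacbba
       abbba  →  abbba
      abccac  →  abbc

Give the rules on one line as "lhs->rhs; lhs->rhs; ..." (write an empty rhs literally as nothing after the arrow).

aa->; cca->b

  | cbabba
  | baaabcacc => babcacc
  | acccaacaac => acbacaac => acbacc
  | cac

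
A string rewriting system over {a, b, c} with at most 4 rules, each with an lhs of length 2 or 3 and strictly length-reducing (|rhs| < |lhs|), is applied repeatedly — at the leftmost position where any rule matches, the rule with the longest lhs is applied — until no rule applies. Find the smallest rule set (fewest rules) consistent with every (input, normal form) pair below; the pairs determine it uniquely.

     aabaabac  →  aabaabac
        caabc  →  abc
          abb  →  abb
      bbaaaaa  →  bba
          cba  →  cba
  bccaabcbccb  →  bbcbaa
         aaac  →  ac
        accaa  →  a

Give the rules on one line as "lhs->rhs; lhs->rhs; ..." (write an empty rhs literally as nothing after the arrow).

  | aabaabac
  | caabc => abc
  | abb
  | bbaaaaa => bbaaa => bba

aaa->a; ca->; ccb->aa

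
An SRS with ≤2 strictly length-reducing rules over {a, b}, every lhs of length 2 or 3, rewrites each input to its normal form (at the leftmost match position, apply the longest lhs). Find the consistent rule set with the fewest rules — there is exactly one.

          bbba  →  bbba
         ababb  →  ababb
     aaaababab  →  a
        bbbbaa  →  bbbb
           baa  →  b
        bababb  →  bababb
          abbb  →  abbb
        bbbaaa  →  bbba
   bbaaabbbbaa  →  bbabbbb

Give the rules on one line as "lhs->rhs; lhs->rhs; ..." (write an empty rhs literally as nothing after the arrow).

  | bbba
  | ababb
  | aaaababab => aababab => aabab => aab => a
  | bbbbaa => bbbb

aa->; aab->a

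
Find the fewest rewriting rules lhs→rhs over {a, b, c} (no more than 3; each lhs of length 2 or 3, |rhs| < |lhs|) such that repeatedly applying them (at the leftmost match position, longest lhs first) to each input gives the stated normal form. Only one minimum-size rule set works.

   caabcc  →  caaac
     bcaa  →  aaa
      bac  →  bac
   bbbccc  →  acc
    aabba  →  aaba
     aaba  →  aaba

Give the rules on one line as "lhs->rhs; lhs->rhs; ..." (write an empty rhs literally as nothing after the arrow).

bb->b; bc->a

  | caabcc => caaac
  | bcaa => aaa
  | bac
  | bbbccc => bbccc => bccc => acc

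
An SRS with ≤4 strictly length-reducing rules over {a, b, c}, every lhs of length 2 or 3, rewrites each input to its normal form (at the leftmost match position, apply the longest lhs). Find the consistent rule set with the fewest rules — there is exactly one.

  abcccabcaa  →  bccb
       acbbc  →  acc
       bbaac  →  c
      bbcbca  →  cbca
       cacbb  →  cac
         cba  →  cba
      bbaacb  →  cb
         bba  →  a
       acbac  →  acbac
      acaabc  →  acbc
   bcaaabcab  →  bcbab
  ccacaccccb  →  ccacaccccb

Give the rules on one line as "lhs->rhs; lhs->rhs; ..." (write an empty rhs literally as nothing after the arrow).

aa->; abc->b; bb->

  | abcccabcaa => bccabcaa => bccbaa => bccb
  | acbbc => acc
  | bbaac => aac => c
  | bbcbca => cbca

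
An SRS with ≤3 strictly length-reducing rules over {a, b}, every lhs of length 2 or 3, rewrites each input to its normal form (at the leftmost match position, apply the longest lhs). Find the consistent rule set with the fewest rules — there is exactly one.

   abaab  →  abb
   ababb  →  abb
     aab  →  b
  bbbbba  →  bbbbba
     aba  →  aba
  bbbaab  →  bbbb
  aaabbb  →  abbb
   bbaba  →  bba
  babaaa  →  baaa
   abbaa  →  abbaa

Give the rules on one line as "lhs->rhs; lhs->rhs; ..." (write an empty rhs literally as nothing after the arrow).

  | abaab => abb
  | ababb => abb
  | aab => b
  | bbbbba

aab->b; bab->b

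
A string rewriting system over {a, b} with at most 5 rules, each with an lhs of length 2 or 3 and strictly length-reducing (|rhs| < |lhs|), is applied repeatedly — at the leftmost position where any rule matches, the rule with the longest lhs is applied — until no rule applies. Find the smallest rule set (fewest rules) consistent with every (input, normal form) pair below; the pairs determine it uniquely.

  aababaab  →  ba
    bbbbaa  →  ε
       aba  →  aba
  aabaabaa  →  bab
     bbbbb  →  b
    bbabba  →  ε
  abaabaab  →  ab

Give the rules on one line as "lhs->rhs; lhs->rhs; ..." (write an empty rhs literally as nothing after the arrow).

aa->; aab->ba; baa->b; bb->

  | aababaab => baabaab => bbaab => aab => ba
  | bbbbaa => bbaa => aa => ε
  | aba
  | aabaabaa => baaabaa => babaa => bab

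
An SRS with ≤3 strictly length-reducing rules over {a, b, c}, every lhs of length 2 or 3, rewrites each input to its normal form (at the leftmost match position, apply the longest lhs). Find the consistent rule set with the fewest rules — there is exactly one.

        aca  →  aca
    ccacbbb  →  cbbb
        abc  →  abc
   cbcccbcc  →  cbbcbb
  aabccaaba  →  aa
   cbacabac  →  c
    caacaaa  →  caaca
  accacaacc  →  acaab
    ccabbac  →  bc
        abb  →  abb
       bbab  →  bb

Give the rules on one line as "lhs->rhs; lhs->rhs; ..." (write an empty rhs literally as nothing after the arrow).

aaa->a; ba->; cc->b

  | aca
  | ccacbbb => bacbbb => cbbb
  | abc
  | cbcccbcc => cbbcbcc => cbbcbb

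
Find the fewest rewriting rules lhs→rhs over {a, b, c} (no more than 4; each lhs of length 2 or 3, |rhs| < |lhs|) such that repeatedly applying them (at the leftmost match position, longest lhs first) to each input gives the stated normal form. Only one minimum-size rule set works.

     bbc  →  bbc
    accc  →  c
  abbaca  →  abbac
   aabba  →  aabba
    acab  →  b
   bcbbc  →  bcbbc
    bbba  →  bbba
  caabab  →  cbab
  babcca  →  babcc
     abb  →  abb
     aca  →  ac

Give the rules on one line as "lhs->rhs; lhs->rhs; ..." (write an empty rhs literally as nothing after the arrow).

  | bbc
  | accc => c
  | abbaca => abbac
  | aabba

acb->b; acc->; ca->c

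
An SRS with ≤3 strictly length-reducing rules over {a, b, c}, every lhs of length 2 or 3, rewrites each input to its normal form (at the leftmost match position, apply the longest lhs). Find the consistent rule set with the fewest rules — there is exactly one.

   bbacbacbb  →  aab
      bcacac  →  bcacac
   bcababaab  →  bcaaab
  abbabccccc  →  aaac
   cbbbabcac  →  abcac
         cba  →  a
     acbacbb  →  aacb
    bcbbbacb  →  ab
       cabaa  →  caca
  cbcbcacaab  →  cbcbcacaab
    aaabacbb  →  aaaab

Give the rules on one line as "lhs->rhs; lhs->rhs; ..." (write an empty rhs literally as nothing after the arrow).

ba->c; bb->b; cc->a

  | bbacbacbb => bacbacbb => ccbacbb => abacbb => accbb => aabb => aab
  | bcacac
  | bcababaab => bcacbaab => bcaccab => bcaaab
  | abbabccccc => ababccccc => acbccccc => acbaccc => accccc => aaccc => aaac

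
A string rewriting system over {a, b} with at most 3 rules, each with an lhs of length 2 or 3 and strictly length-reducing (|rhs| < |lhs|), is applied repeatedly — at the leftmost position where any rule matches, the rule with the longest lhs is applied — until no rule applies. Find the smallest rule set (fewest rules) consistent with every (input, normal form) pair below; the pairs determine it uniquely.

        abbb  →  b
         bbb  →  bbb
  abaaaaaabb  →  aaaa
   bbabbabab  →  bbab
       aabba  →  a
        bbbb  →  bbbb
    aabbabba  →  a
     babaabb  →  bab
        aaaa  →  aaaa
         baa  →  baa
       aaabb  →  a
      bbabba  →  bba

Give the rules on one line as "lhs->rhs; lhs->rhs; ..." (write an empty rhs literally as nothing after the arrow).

aab->a; aba->a; abb->

  | abbb => b
  | bbb
  | abaaaaaabb => aaaaaabb => aaaaab => aaaa
  | bbabbabab => bbabab => bbab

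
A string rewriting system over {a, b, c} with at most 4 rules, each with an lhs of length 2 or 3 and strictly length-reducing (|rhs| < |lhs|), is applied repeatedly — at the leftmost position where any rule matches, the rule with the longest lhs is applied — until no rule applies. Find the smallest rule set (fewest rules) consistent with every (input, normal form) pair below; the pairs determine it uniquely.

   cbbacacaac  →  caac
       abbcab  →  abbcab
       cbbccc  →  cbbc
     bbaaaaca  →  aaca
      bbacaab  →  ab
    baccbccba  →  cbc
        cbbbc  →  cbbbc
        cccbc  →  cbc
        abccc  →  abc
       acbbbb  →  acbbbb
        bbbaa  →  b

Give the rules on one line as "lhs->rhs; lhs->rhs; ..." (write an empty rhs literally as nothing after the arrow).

ba->; bac->; cc->c

  | cbbacacaac => cbacaac => caac
  | abbcab
  | cbbccc => cbbcc => cbbc
  | bbaaaaca => baaaca => aaca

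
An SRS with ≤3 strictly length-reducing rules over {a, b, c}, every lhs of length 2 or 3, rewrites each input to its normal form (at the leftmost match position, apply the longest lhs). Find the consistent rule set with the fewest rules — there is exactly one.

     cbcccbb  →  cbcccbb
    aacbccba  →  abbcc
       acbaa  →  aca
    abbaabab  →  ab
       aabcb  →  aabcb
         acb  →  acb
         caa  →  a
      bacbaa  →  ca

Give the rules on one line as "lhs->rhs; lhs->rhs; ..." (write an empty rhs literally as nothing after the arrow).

  | cbcccbb
  | aacbccba => abbccba => abbcc
  | acbaa => aca
  | abbaabab => ababab => abab => ab

aac->ab; ba->; caa->a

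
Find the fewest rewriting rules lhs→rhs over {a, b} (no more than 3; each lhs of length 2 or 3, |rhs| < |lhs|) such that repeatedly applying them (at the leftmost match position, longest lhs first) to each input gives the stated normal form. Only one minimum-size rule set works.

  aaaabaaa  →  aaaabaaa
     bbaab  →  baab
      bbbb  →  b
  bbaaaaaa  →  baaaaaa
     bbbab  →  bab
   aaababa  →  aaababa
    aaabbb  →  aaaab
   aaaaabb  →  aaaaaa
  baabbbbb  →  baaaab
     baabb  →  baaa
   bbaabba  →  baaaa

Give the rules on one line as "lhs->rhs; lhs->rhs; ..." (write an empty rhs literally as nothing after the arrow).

abb->aa; bb->b

  | aaaabaaa
  | bbaab => baab
  | bbbb => bbb => bb => b
  | bbaaaaaa => baaaaaa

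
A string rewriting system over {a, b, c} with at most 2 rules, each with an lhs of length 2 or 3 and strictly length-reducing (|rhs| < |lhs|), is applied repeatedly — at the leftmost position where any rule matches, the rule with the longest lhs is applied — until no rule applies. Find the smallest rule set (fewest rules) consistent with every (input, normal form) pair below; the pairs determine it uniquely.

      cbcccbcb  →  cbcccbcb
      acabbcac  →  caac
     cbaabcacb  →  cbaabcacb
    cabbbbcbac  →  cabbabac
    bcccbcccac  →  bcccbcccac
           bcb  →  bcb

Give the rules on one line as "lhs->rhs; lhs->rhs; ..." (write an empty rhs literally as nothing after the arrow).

aca->c; bbc->a

  | cbcccbcb
  | acabbcac => cbbcac => caac
  | cbaabcacb
  | cabbbbcbac => cabbabac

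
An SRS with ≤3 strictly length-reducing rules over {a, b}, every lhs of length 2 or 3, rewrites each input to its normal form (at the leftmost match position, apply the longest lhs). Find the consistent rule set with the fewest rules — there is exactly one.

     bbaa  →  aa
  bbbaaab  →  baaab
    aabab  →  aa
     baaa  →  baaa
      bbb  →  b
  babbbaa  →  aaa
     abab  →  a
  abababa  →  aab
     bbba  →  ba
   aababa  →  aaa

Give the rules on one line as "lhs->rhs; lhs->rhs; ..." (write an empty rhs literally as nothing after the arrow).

aba->ab; bab->a; bb->

  | bbaa => aa
  | bbbaaab => baaab
  | aabab => aabb => aa
  | baaa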